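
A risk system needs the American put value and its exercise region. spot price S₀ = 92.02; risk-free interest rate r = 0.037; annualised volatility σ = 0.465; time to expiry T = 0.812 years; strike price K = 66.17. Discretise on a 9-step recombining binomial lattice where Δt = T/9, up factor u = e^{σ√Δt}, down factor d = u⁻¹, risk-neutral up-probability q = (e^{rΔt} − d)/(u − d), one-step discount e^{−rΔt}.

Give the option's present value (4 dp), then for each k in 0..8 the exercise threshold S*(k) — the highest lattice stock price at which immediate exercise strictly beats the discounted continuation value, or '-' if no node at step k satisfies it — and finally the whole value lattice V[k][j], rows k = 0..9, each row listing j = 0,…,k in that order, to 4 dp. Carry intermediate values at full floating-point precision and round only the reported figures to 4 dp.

price = 3.6648
boundary = - - - - - - 39.8042 45.7708 52.6316
tree:
3.6648
5.4619 1.7205
7.9627 2.7590 0.5944
11.3119 4.3475 1.0371 0.1132
15.5854 6.7069 1.7917 0.2172 0.0000
20.7085 10.0791 3.0575 0.4168 0.0000 0.0000
26.3658 14.6525 5.1367 0.7998 0.0000 0.0000 0.0000
31.5545 20.3992 8.4559 1.5345 0.0000 0.0000 0.0000 0.0000
36.0669 26.3658 13.5384 2.9442 0.0000 0.0000 0.0000 0.0000 0.0000
39.9910 31.5545 20.3992 5.6490 0.0000 0.0000 0.0000 0.0000 0.0000 0.0000

Δt=0.09022, u=1.14990, d=0.86964, q=0.47707, disc=e^(-rΔt)=0.99667
k=9 terminal: V=max(K-S,0) → 39.9910 31.5545 20.3992 5.6490 0.0000 0.0000 0.0000 0.0000 0.0000 0.0000
k=8: j=0 S=30.1031 intr=36.0669 cont=35.8464 V=36.0669[EX]; j=1 S=39.8042 intr=26.3658 cont=26.1452 V=26.3658[EX]; j=2 S=52.6316 intr=13.5384 cont=13.3178 V=13.5384[EX]; j=3 S=69.5928 intr=0.0000 cont=2.9442 V=2.9442[hold]; j=4 S=92.0200 intr=0.0000 cont=0.0000 V=0.0000[hold]; j=5 S=121.6746 intr=0.0000 cont=0.0000 V=0.0000[hold]; j=6 S=160.8857 intr=0.0000 cont=0.0000 V=0.0000[hold]; j=7 S=212.7332 intr=0.0000 cont=0.0000 V=0.0000[hold]; j=8 S=281.2891 intr=0.0000 cont=0.0000 V=0.0000[hold]  S*(8)=52.6316
k=7: j=0 S=34.6155 intr=31.5545 cont=31.3340 V=31.5545[EX]; j=1 S=45.7708 intr=20.3992 cont=20.1787 V=20.3992[EX]; j=2 S=60.5210 intr=5.6490 cont=8.4559 V=8.4559[hold]; j=3 S=80.0246 intr=0.0000 cont=1.5345 V=1.5345[hold]; j=4 S=105.8135 intr=0.0000 cont=0.0000 V=0.0000[hold]; j=5 S=139.9132 intr=0.0000 cont=0.0000 V=0.0000[hold]; j=6 S=185.0020 intr=0.0000 cont=0.0000 V=0.0000[hold]; j=7 S=244.6212 intr=0.0000 cont=0.0000 V=0.0000[hold]  S*(7)=45.7708
k=6: j=0 S=39.8042 intr=26.3658 cont=26.1452 V=26.3658[EX]; j=1 S=52.6316 intr=13.5384 cont=14.6525 V=14.6525[hold]; j=2 S=69.5928 intr=0.0000 cont=5.1367 V=5.1367[hold]; j=3 S=92.0200 intr=0.0000 cont=0.7998 V=0.7998[hold]; j=4 S=121.6746 intr=0.0000 cont=0.0000 V=0.0000[hold]; j=5 S=160.8857 intr=0.0000 cont=0.0000 V=0.0000[hold]; j=6 S=212.7332 intr=0.0000 cont=0.0000 V=0.0000[hold]  S*(6)=39.8042
k=5: j=0 S=45.7708 intr=20.3992 cont=20.7085 V=20.7085[hold]; j=1 S=60.5210 intr=5.6490 cont=10.0791 V=10.0791[hold]; j=2 S=80.0246 intr=0.0000 cont=3.0575 V=3.0575[hold]; j=3 S=105.8135 intr=0.0000 cont=0.4168 V=0.4168[hold]; j=4 S=139.9132 intr=0.0000 cont=0.0000 V=0.0000[hold]; j=5 S=185.0020 intr=0.0000 cont=0.0000 V=0.0000[hold]  S*(5)=-
k=4: j=0 S=52.6316 intr=13.5384 cont=15.5854 V=15.5854[hold]; j=1 S=69.5928 intr=0.0000 cont=6.7069 V=6.7069[hold]; j=2 S=92.0200 intr=0.0000 cont=1.7917 V=1.7917[hold]; j=3 S=121.6746 intr=0.0000 cont=0.2172 V=0.2172[hold]; j=4 S=160.8857 intr=0.0000 cont=0.0000 V=0.0000[hold]  S*(4)=-
k=3: j=0 S=60.5210 intr=5.6490 cont=11.3119 V=11.3119[hold]; j=1 S=80.0246 intr=0.0000 cont=4.3475 V=4.3475[hold]; j=2 S=105.8135 intr=0.0000 cont=1.0371 V=1.0371[hold]; j=3 S=139.9132 intr=0.0000 cont=0.1132 V=0.1132[hold]  S*(3)=-
k=2: j=0 S=69.5928 intr=0.0000 cont=7.9627 V=7.9627[hold]; j=1 S=92.0200 intr=0.0000 cont=2.7590 V=2.7590[hold]; j=2 S=121.6746 intr=0.0000 cont=0.5944 V=0.5944[hold]  S*(2)=-
k=1: j=0 S=80.0246 intr=0.0000 cont=5.4619 V=5.4619[hold]; j=1 S=105.8135 intr=0.0000 cont=1.7205 V=1.7205[hold]  S*(1)=-
k=0: j=0 S=92.0200 intr=0.0000 cont=3.6648 V=3.6648[hold]  S*(0)=-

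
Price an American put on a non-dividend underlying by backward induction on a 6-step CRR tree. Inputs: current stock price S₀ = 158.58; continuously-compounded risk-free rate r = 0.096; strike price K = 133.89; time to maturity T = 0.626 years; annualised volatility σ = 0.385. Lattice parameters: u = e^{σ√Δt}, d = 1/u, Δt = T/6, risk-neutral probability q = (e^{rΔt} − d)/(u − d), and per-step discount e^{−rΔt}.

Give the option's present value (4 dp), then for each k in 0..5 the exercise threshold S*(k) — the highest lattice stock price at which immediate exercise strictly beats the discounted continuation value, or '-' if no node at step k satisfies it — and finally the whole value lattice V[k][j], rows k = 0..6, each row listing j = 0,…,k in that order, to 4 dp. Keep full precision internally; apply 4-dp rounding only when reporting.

params: Δt=0.10433 u=1.13242 d=0.88306 q=0.50932 e^(-rΔt)=0.99003
t_6 payoffs: 58.6928 37.4589 10.2290 0.0000 0.0000 0.0000 0.0000
t_5: node(5,0) S=85.1548 payoff=48.7352 vs cont=47.4008 → 48.7352 [stop]  node(5,1) S=109.2006 payoff=24.6894 vs cont=23.3551 → 24.6894 [stop]  node(5,2) S=140.0363 payoff=0.0000 vs cont=4.9691 → 4.9691 [wait]  node(5,3) S=179.5793 payoff=0.0000 vs cont=0.0000 → 0.0000 [wait]  node(5,4) S=230.2883 payoff=0.0000 vs cont=0.0000 → 0.0000 [wait]  node(5,5) S=295.3163 payoff=0.0000 vs cont=0.0000 → 0.0000 [wait]  ⇒ S*(5)=109.2006
t_4: node(4,0) S=96.4311 payoff=37.4589 vs cont=36.1245 → 37.4589 [stop]  node(4,1) S=123.6610 payoff=10.2290 vs cont=14.4995 → 14.4995 [wait]  node(4,2) S=158.5800 payoff=0.0000 vs cont=2.4140 → 2.4140 [wait]  node(4,3) S=203.3593 payoff=0.0000 vs cont=0.0000 → 0.0000 [wait]  node(4,4) S=260.7832 payoff=0.0000 vs cont=0.0000 → 0.0000 [wait]  ⇒ S*(4)=96.4311
t_3: node(3,0) S=109.2006 payoff=24.6894 vs cont=25.5085 → 25.5085 [wait]  node(3,1) S=140.0363 payoff=0.0000 vs cont=8.2610 → 8.2610 [wait]  node(3,2) S=179.5793 payoff=0.0000 vs cont=1.1727 → 1.1727 [wait]  node(3,3) S=230.2883 payoff=0.0000 vs cont=0.0000 → 0.0000 [wait]  ⇒ S*(3)=-
t_2: node(2,0) S=123.6610 payoff=10.2290 vs cont=16.5573 → 16.5573 [wait]  node(2,1) S=158.5800 payoff=0.0000 vs cont=4.6044 → 4.6044 [wait]  node(2,2) S=203.3593 payoff=0.0000 vs cont=0.5697 → 0.5697 [wait]  ⇒ S*(2)=-
t_1: node(1,0) S=140.0363 payoff=0.0000 vs cont=10.3651 → 10.3651 [wait]  node(1,1) S=179.5793 payoff=0.0000 vs cont=2.5240 → 2.5240 [wait]  ⇒ S*(1)=-
t_0: node(0,0) S=158.5800 payoff=0.0000 vs cont=6.3080 → 6.3080 [wait]  ⇒ S*(0)=-

price = 6.3080
boundary = - - - - 96.4311 109.2006
tree:
6.3080
10.3651 2.5240
16.5573 4.6044 0.5697
25.5085 8.2610 1.1727 0.0000
37.4589 14.4995 2.4140 0.0000 0.0000
48.7352 24.6894 4.9691 0.0000 0.0000 0.0000
58.6928 37.4589 10.2290 0.0000 0.0000 0.0000 0.0000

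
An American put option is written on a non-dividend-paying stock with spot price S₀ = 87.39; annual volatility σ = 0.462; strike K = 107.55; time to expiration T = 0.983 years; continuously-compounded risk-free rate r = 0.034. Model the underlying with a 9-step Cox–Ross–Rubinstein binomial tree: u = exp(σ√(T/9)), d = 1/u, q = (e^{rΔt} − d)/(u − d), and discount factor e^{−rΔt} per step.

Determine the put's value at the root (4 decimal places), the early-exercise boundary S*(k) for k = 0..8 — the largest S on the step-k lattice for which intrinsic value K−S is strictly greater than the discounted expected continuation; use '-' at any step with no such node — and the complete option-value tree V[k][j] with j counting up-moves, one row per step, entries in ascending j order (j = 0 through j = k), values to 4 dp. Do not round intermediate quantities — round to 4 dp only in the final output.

Δt=0.10922, u=1.16496, d=0.85840, q=0.47404, disc=e^(-rΔt)=0.99629
k=9 terminal: V=max(K-S,0) → 85.4360 77.5384 66.8204 52.2748 32.5344 5.7443 0.0000 0.0000 0.0000 0.0000
k=8: j=0 S=25.7619 intr=81.7881 cont=81.3894 V=81.7881[EX]; j=1 S=34.9622 intr=72.5878 cont=72.1891 V=72.5878[EX]; j=2 S=47.4482 intr=60.1018 cont=59.7031 V=60.1018[EX]; j=3 S=64.3933 intr=43.1567 cont=42.7580 V=43.1567[EX]; j=4 S=87.3900 intr=20.1600 cont=19.7613 V=20.1600[EX]; j=5 S=118.5994 intr=0.0000 cont=3.0101 V=3.0101[hold]; j=6 S=160.9546 intr=0.0000 cont=0.0000 V=0.0000[hold]; j=7 S=218.4360 intr=0.0000 cont=0.0000 V=0.0000[hold]; j=8 S=296.4457 intr=0.0000 cont=0.0000 V=0.0000[hold]  S*(8)=87.3900
k=7: j=0 S=30.0116 intr=77.5384 cont=77.1398 V=77.5384[EX]; j=1 S=40.7296 intr=66.8204 cont=66.4218 V=66.8204[EX]; j=2 S=55.2752 intr=52.2748 cont=51.8761 V=52.2748[EX]; j=3 S=75.0156 intr=32.5344 cont=32.1358 V=32.5344[EX]; j=4 S=101.8057 intr=5.7443 cont=11.9857 V=11.9857[hold]; j=5 S=138.1634 intr=0.0000 cont=1.5773 V=1.5773[hold]; j=6 S=187.5054 intr=0.0000 cont=0.0000 V=0.0000[hold]; j=7 S=254.4689 intr=0.0000 cont=0.0000 V=0.0000[hold]  S*(7)=75.0156
k=6: j=0 S=34.9622 intr=72.5878 cont=72.1891 V=72.5878[EX]; j=1 S=47.4482 intr=60.1018 cont=59.7031 V=60.1018[EX]; j=2 S=64.3933 intr=43.1567 cont=42.7580 V=43.1567[EX]; j=3 S=87.3900 intr=20.1600 cont=22.7090 V=22.7090[hold]; j=4 S=118.5994 intr=0.0000 cont=7.0256 V=7.0256[hold]; j=5 S=160.9546 intr=0.0000 cont=0.8265 V=0.8265[hold]; j=6 S=218.4360 intr=0.0000 cont=0.0000 V=0.0000[hold]  S*(6)=64.3933
k=5: j=0 S=40.7296 intr=66.8204 cont=66.4218 V=66.8204[EX]; j=1 S=55.2752 intr=52.2748 cont=51.8761 V=52.2748[EX]; j=2 S=75.0156 intr=32.5344 cont=33.3397 V=33.3397[hold]; j=3 S=101.8057 intr=5.7443 cont=15.2178 V=15.2178[hold]; j=4 S=138.1634 intr=0.0000 cont=4.0718 V=4.0718[hold]; j=5 S=187.5054 intr=0.0000 cont=0.4331 V=0.4331[hold]  S*(5)=55.2752
k=4: j=0 S=47.4482 intr=60.1018 cont=59.7031 V=60.1018[EX]; j=1 S=64.3933 intr=43.1567 cont=43.1383 V=43.1567[EX]; j=2 S=87.3900 intr=20.1600 cont=24.6575 V=24.6575[hold]; j=3 S=118.5994 intr=0.0000 cont=9.8974 V=9.8974[hold]; j=4 S=160.9546 intr=0.0000 cont=2.3382 V=2.3382[hold]  S*(4)=64.3933
k=3: j=0 S=55.2752 intr=52.2748 cont=51.8761 V=52.2748[EX]; j=1 S=75.0156 intr=32.5344 cont=34.2599 V=34.2599[hold]; j=2 S=101.8057 intr=5.7443 cont=17.5952 V=17.5952[hold]; j=3 S=138.1634 intr=0.0000 cont=6.2907 V=6.2907[hold]  S*(3)=55.2752
k=2: j=0 S=64.3933 intr=43.1567 cont=43.5729 V=43.5729[hold]; j=1 S=87.3900 intr=20.1600 cont=26.2624 V=26.2624[hold]; j=2 S=118.5994 intr=0.0000 cont=12.1910 V=12.1910[hold]  S*(2)=-
k=1: j=0 S=75.0156 intr=32.5344 cont=35.2360 V=35.2360[hold]; j=1 S=101.8057 intr=5.7443 cont=19.5194 V=19.5194[hold]  S*(1)=-
k=0: j=0 S=87.3900 intr=20.1600 cont=27.6827 V=27.6827[hold]  S*(0)=-

price = 27.6827
boundary = - - - 55.2752 64.3933 55.2752 64.3933 75.0156 87.3900
tree:
27.6827
35.2360 19.5194
43.5729 26.2624 12.1910
52.2748 34.2599 17.5952 6.2907
60.1018 43.1567 24.6575 9.8974 2.3382
66.8204 52.2748 33.3397 15.2178 4.0718 0.4331
72.5878 60.1018 43.1567 22.7090 7.0256 0.8265 0.0000
77.5384 66.8204 52.2748 32.5344 11.9857 1.5773 0.0000 0.0000
81.7881 72.5878 60.1018 43.1567 20.1600 3.0101 0.0000 0.0000 0.0000
85.4360 77.5384 66.8204 52.2748 32.5344 5.7443 0.0000 0.0000 0.0000 0.0000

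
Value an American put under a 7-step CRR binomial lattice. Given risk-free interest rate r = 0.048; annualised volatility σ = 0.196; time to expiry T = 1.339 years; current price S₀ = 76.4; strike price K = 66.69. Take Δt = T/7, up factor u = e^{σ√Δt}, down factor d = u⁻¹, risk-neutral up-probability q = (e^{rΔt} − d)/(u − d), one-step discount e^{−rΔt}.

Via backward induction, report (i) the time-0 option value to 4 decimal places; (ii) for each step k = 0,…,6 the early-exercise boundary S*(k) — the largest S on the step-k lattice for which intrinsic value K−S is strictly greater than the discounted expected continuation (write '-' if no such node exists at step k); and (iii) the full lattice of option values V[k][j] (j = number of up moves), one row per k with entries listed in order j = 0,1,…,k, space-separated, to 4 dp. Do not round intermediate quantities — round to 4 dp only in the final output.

Δt=0.19129  u=1.08950  d=0.91785  q=0.53232  discount=0.99086
step 7 (expiry): payoffs max(K−S,0) = 24.7633 16.9222 7.6147 0.0000 0.0000 0.0000 0.0000 0.0000
step 6: (k=6,j=0): S=45.6793, (K−S)⁺=21.0107, hold=20.4012 ⇒ V=21.0107 exercise | (k=6,j=1): S=54.2222, (K−S)⁺=12.4678, hold=11.8583 ⇒ V=12.4678 exercise | (k=6,j=2): S=64.3629, (K−S)⁺=2.3271, hold=3.5287 ⇒ V=3.5287 continue | (k=6,j=3): S=76.4000, (K−S)⁺=0.0000, hold=0.0000 ⇒ V=0.0000 continue | (k=6,j=4): S=90.6883, (K−S)⁺=0.0000, hold=0.0000 ⇒ V=0.0000 continue | (k=6,j=5): S=107.6489, (K−S)⁺=0.0000, hold=0.0000 ⇒ V=0.0000 continue | (k=6,j=6): S=127.7814, (K−S)⁺=0.0000, hold=0.0000 ⇒ V=0.0000 continue  boundary S*=54.2222
step 5: (k=5,j=0): S=49.7678, (K−S)⁺=16.9222, hold=16.3127 ⇒ V=16.9222 exercise | (k=5,j=1): S=59.0753, (K−S)⁺=7.6147, hold=7.6389 ⇒ V=7.6389 continue | (k=5,j=2): S=70.1236, (K−S)⁺=0.0000, hold=1.6352 ⇒ V=1.6352 continue | (k=5,j=3): S=83.2381, (K−S)⁺=0.0000, hold=0.0000 ⇒ V=0.0000 continue | (k=5,j=4): S=98.8053, (K−S)⁺=0.0000, hold=0.0000 ⇒ V=0.0000 continue | (k=5,j=5): S=117.2839, (K−S)⁺=0.0000, hold=0.0000 ⇒ V=0.0000 continue  boundary S*=49.7678
step 4: (k=4,j=0): S=54.2222, (K−S)⁺=12.4678, hold=11.8710 ⇒ V=12.4678 exercise | (k=4,j=1): S=64.3629, (K−S)⁺=2.3271, hold=4.4024 ⇒ V=4.4024 continue | (k=4,j=2): S=76.4000, (K−S)⁺=0.0000, hold=0.7578 ⇒ V=0.7578 continue | (k=4,j=3): S=90.6883, (K−S)⁺=0.0000, hold=0.0000 ⇒ V=0.0000 continue | (k=4,j=4): S=107.6489, (K−S)⁺=0.0000, hold=0.0000 ⇒ V=0.0000 continue  boundary S*=54.2222
step 3: (k=3,j=0): S=59.0753, (K−S)⁺=7.6147, hold=8.0997 ⇒ V=8.0997 continue | (k=3,j=1): S=70.1236, (K−S)⁺=0.0000, hold=2.4398 ⇒ V=2.4398 continue | (k=3,j=2): S=83.2381, (K−S)⁺=0.0000, hold=0.3512 ⇒ V=0.3512 continue | (k=3,j=3): S=98.8053, (K−S)⁺=0.0000, hold=0.0000 ⇒ V=0.0000 continue  boundary S*=-
step 2: (k=2,j=0): S=64.3629, (K−S)⁺=2.3271, hold=5.0404 ⇒ V=5.0404 continue | (k=2,j=1): S=76.4000, (K−S)⁺=0.0000, hold=1.3158 ⇒ V=1.3158 continue | (k=2,j=2): S=90.6883, (K−S)⁺=0.0000, hold=0.1627 ⇒ V=0.1627 continue  boundary S*=-
step 1: (k=1,j=0): S=70.1236, (K−S)⁺=0.0000, hold=3.0298 ⇒ V=3.0298 continue | (k=1,j=1): S=83.2381, (K−S)⁺=0.0000, hold=0.6956 ⇒ V=0.6956 continue  boundary S*=-
step 0: (k=0,j=0): S=76.4000, (K−S)⁺=0.0000, hold=1.7709 ⇒ V=1.7709 continue  boundary S*=-

price = 1.7709
boundary = - - - - 54.2222 49.7678 54.2222
tree:
1.7709
3.0298 0.6956
5.0404 1.3158 0.1627
8.0997 2.4398 0.3512 0.0000
12.4678 4.4024 0.7578 0.0000 0.0000
16.9222 7.6389 1.6352 0.0000 0.0000 0.0000
21.0107 12.4678 3.5287 0.0000 0.0000 0.0000 0.0000
24.7633 16.9222 7.6147 0.0000 0.0000 0.0000 0.0000 0.0000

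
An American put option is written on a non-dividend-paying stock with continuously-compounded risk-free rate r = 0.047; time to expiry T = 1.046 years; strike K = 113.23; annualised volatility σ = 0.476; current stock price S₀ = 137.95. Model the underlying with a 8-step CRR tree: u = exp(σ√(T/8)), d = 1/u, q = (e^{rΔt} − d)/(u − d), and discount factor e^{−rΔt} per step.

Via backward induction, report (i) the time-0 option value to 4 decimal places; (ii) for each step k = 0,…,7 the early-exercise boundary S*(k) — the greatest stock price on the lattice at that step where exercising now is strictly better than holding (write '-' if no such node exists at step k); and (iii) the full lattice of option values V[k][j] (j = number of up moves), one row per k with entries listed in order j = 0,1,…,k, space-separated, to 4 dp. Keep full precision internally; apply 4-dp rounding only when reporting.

params: Δt=0.13075 u=1.18782 d=0.84188 q=0.47489 e^(-rΔt)=0.99387
t_8 payoffs: 78.4187 64.1143 43.9319 15.4564 0.0000 0.0000 0.0000 0.0000 0.0000
t_7: node(7,0) S=41.3495 payoff=71.8805 vs cont=71.1868 → 71.8805 [stop]  node(7,1) S=58.3406 payoff=54.8894 vs cont=54.1957 → 54.8894 [stop]  node(7,2) S=82.3135 payoff=30.9165 vs cont=30.2228 → 30.9165 [stop]  node(7,3) S=116.1373 payoff=0.0000 vs cont=8.0665 → 8.0665 [wait]  node(7,4) S=163.8596 payoff=0.0000 vs cont=0.0000 → 0.0000 [wait]  node(7,5) S=231.1917 payoff=0.0000 vs cont=0.0000 → 0.0000 [wait]  node(7,6) S=326.1914 payoff=0.0000 vs cont=0.0000 → 0.0000 [wait]  node(7,7) S=460.2278 payoff=0.0000 vs cont=0.0000 → 0.0000 [wait]  ⇒ S*(7)=82.3135
t_6: node(6,0) S=49.1157 payoff=64.1143 vs cont=63.4206 → 64.1143 [stop]  node(6,1) S=69.2981 payoff=43.9319 vs cont=43.2382 → 43.9319 [stop]  node(6,2) S=97.7736 payoff=15.4564 vs cont=19.9422 → 19.9422 [wait]  node(6,3) S=137.9500 payoff=0.0000 vs cont=4.2098 → 4.2098 [wait]  node(6,4) S=194.6355 payoff=0.0000 vs cont=0.0000 → 0.0000 [wait]  node(6,5) S=274.6138 payoff=0.0000 vs cont=0.0000 → 0.0000 [wait]  node(6,6) S=387.4562 payoff=0.0000 vs cont=0.0000 → 0.0000 [wait]  ⇒ S*(6)=69.2981
t_5: node(5,0) S=58.3406 payoff=54.8894 vs cont=54.1957 → 54.8894 [stop]  node(5,1) S=82.3135 payoff=30.9165 vs cont=32.3400 → 32.3400 [wait]  node(5,2) S=116.1373 payoff=0.0000 vs cont=12.3946 → 12.3946 [wait]  node(5,3) S=163.8596 payoff=0.0000 vs cont=2.1971 → 2.1971 [wait]  node(5,4) S=231.1917 payoff=0.0000 vs cont=0.0000 → 0.0000 [wait]  node(5,5) S=326.1914 payoff=0.0000 vs cont=0.0000 → 0.0000 [wait]  ⇒ S*(5)=58.3406
t_4: node(4,0) S=69.2981 payoff=43.9319 vs cont=43.9101 → 43.9319 [stop]  node(4,1) S=97.7736 payoff=15.4564 vs cont=22.7279 → 22.7279 [wait]  node(4,2) S=137.9500 payoff=0.0000 vs cont=7.5056 → 7.5056 [wait]  node(4,3) S=194.6355 payoff=0.0000 vs cont=1.1466 → 1.1466 [wait]  node(4,4) S=274.6138 payoff=0.0000 vs cont=0.0000 → 0.0000 [wait]  ⇒ S*(4)=69.2981
t_3: node(3,0) S=82.3135 payoff=30.9165 vs cont=33.6548 → 33.6548 [wait]  node(3,1) S=116.1373 payoff=0.0000 vs cont=15.4040 → 15.4040 [wait]  node(3,2) S=163.8596 payoff=0.0000 vs cont=4.4583 → 4.4583 [wait]  node(3,3) S=231.1917 payoff=0.0000 vs cont=0.5984 → 0.5984 [wait]  ⇒ S*(3)=-
t_2: node(2,0) S=97.7736 payoff=15.4564 vs cont=24.8345 → 24.8345 [wait]  node(2,1) S=137.9500 payoff=0.0000 vs cont=10.1434 → 10.1434 [wait]  node(2,2) S=194.6355 payoff=0.0000 vs cont=2.6091 → 2.6091 [wait]  ⇒ S*(2)=-
t_1: node(1,0) S=116.1373 payoff=0.0000 vs cont=17.7483 → 17.7483 [wait]  node(1,1) S=163.8596 payoff=0.0000 vs cont=6.5252 → 6.5252 [wait]  ⇒ S*(1)=-
t_0: node(0,0) S=137.9500 payoff=0.0000 vs cont=12.3424 → 12.3424 [wait]  ⇒ S*(0)=-

price = 12.3424
boundary = - - - - 69.2981 58.3406 69.2981 82.3135
tree:
12.3424
17.7483 6.5252
24.8345 10.1434 2.6091
33.6548 15.4040 4.4583 0.5984
43.9319 22.7279 7.5056 1.1466 0.0000
54.8894 32.3400 12.3946 2.1971 0.0000 0.0000
64.1143 43.9319 19.9422 4.2098 0.0000 0.0000 0.0000
71.8805 54.8894 30.9165 8.0665 0.0000 0.0000 0.0000 0.0000
78.4187 64.1143 43.9319 15.4564 0.0000 0.0000 0.0000 0.0000 0.0000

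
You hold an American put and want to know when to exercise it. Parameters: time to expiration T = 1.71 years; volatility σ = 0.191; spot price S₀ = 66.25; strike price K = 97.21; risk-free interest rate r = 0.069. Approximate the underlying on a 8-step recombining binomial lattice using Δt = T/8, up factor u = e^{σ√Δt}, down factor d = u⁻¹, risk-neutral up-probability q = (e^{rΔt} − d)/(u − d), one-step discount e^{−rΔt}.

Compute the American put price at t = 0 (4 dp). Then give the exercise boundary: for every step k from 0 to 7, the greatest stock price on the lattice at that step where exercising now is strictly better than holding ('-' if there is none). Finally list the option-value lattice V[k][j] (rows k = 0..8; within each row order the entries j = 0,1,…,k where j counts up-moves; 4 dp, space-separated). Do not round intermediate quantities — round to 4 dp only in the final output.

price = 30.9600
boundary = 66.2500 72.3663 79.0473 72.3663 79.0473 86.3450 79.0473 86.3450
tree:
30.9600
36.5594 24.8437
41.6855 30.9600 18.1627
46.3783 36.5594 24.8437 11.2401
50.6745 41.6855 30.9600 18.1627 6.1411
54.6077 46.3783 36.5594 24.8437 10.8650 2.6212
58.2083 50.6745 41.6855 30.9600 18.1627 5.3812 0.5391
61.5047 54.6077 46.3783 36.5594 24.8437 10.8650 1.2489 0.0000
64.5225 58.2083 50.6745 41.6855 30.9600 18.1627 2.8935 0.0000 0.0000

params: Δt=0.21375 u=1.09232 d=0.91548 q=0.56196 e^(-rΔt)=0.98536
t_8 payoffs: 64.5225 58.2083 50.6745 41.6855 30.9600 18.1627 2.8935 0.0000 0.0000
t_7: node(7,0) S=35.7053 payoff=61.5047 vs cont=60.0815 → 61.5047 [stop]  node(7,1) S=42.6023 payoff=54.6077 vs cont=53.1844 → 54.6077 [stop]  node(7,2) S=50.8317 payoff=46.3783 vs cont=44.9551 → 46.3783 [stop]  node(7,3) S=60.6506 payoff=36.5594 vs cont=35.1362 → 36.5594 [stop]  node(7,4) S=72.3663 payoff=24.8437 vs cont=23.4205 → 24.8437 [stop]  node(7,5) S=86.3450 payoff=10.8650 vs cont=9.4418 → 10.8650 [stop]  node(7,6) S=103.0240 payoff=0.0000 vs cont=1.2489 → 1.2489 [wait]  node(7,7) S=122.9247 payoff=0.0000 vs cont=0.0000 → 0.0000 [wait]  ⇒ S*(7)=86.3450
t_6: node(6,0) S=39.0017 payoff=58.2083 vs cont=56.7851 → 58.2083 [stop]  node(6,1) S=46.5355 payoff=50.6745 vs cont=49.2513 → 50.6745 [stop]  node(6,2) S=55.5245 payoff=41.6855 vs cont=40.2623 → 41.6855 [stop]  node(6,3) S=66.2500 payoff=30.9600 vs cont=29.5368 → 30.9600 [stop]  node(6,4) S=79.0473 payoff=18.1627 vs cont=16.7395 → 18.1627 [stop]  node(6,5) S=94.3165 payoff=2.8935 vs cont=5.3812 → 5.3812 [wait]  node(6,6) S=112.5353 payoff=0.0000 vs cont=0.5391 → 0.5391 [wait]  ⇒ S*(6)=79.0473
t_5: node(5,0) S=42.6023 payoff=54.6077 vs cont=53.1844 → 54.6077 [stop]  node(5,1) S=50.8317 payoff=46.3783 vs cont=44.9551 → 46.3783 [stop]  node(5,2) S=60.6506 payoff=36.5594 vs cont=35.1362 → 36.5594 [stop]  node(5,3) S=72.3663 payoff=24.8437 vs cont=23.4205 → 24.8437 [stop]  node(5,4) S=86.3450 payoff=10.8650 vs cont=10.8193 → 10.8650 [stop]  node(5,5) S=103.0240 payoff=0.0000 vs cont=2.6212 → 2.6212 [wait]  ⇒ S*(5)=86.3450
t_4: node(4,0) S=46.5355 payoff=50.6745 vs cont=49.2513 → 50.6745 [stop]  node(4,1) S=55.5245 payoff=41.6855 vs cont=40.2623 → 41.6855 [stop]  node(4,2) S=66.2500 payoff=30.9600 vs cont=29.5368 → 30.9600 [stop]  node(4,3) S=79.0473 payoff=18.1627 vs cont=16.7395 → 18.1627 [stop]  node(4,4) S=94.3165 payoff=2.8935 vs cont=6.1411 → 6.1411 [wait]  ⇒ S*(4)=79.0473
t_3: node(3,0) S=50.8317 payoff=46.3783 vs cont=44.9551 → 46.3783 [stop]  node(3,1) S=60.6506 payoff=36.5594 vs cont=35.1362 → 36.5594 [stop]  node(3,2) S=72.3663 payoff=24.8437 vs cont=23.4205 → 24.8437 [stop]  node(3,3) S=86.3450 payoff=10.8650 vs cont=11.2401 → 11.2401 [wait]  ⇒ S*(3)=72.3663
t_2: node(2,0) S=55.5245 payoff=41.6855 vs cont=40.2623 → 41.6855 [stop]  node(2,1) S=66.2500 payoff=30.9600 vs cont=29.5368 → 30.9600 [stop]  node(2,2) S=79.0473 payoff=18.1627 vs cont=16.9472 → 18.1627 [stop]  ⇒ S*(2)=79.0473
t_1: node(1,0) S=60.6506 payoff=36.5594 vs cont=35.1362 → 36.5594 [stop]  node(1,1) S=72.3663 payoff=24.8437 vs cont=23.4205 → 24.8437 [stop]  ⇒ S*(1)=72.3663
t_0: node(0,0) S=66.2500 payoff=30.9600 vs cont=29.5368 → 30.9600 [stop]  ⇒ S*(0)=66.2500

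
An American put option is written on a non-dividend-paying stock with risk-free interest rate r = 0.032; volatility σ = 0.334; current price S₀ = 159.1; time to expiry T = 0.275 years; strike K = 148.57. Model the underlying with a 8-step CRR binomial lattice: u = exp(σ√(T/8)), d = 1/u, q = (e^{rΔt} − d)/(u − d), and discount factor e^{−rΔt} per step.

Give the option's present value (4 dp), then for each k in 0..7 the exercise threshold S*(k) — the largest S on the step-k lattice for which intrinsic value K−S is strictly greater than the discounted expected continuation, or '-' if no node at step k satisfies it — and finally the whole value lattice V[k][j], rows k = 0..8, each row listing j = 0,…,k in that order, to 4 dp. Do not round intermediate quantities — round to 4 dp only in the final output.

price = 6.1509
boundary = - - - - - 116.7350 124.1924 132.1262
tree:
6.1509
9.1150 3.1213
13.1434 4.9992 1.2001
18.3556 7.8211 2.1129 0.2656
24.6959 11.8867 3.6643 0.5248 0.0000
31.8350 17.4210 6.2310 1.0371 0.0000 0.0000
38.8445 24.3776 10.3173 2.0494 0.0000 0.0000 0.0000
45.4332 31.8350 16.4438 4.0500 0.0000 0.0000 0.0000 0.0000
51.6263 38.8445 24.3776 8.0033 0.0000 0.0000 0.0000 0.0000 0.0000

Δt=0.03438  u=1.06388  d=0.93995  q=0.49340  discount=0.99890
step 8 (expiry): payoffs max(K−S,0) = 51.6263 38.8445 24.3776 8.0033 0.0000 0.0000 0.0000 0.0000 0.0000
step 7: (k=7,j=0): S=103.1368, (K−S)⁺=45.4332, hold=45.2699 ⇒ V=45.4332 exercise | (k=7,j=1): S=116.7350, (K−S)⁺=31.8350, hold=31.6716 ⇒ V=31.8350 exercise | (k=7,j=2): S=132.1262, (K−S)⁺=16.4438, hold=16.2805 ⇒ V=16.4438 exercise | (k=7,j=3): S=149.5465, (K−S)⁺=0.0000, hold=4.0500 ⇒ V=4.0500 continue | (k=7,j=4): S=169.2638, (K−S)⁺=0.0000, hold=0.0000 ⇒ V=0.0000 continue | (k=7,j=5): S=191.5806, (K−S)⁺=0.0000, hold=0.0000 ⇒ V=0.0000 continue | (k=7,j=6): S=216.8399, (K−S)⁺=0.0000, hold=0.0000 ⇒ V=0.0000 continue | (k=7,j=7): S=245.4295, (K−S)⁺=0.0000, hold=0.0000 ⇒ V=0.0000 continue  boundary S*=132.1262
step 6: (k=6,j=0): S=109.7255, (K−S)⁺=38.8445, hold=38.6812 ⇒ V=38.8445 exercise | (k=6,j=1): S=124.1924, (K−S)⁺=24.3776, hold=24.2143 ⇒ V=24.3776 exercise | (k=6,j=2): S=140.5667, (K−S)⁺=8.0033, hold=10.3173 ⇒ V=10.3173 continue | (k=6,j=3): S=159.1000, (K−S)⁺=0.0000, hold=2.0494 ⇒ V=2.0494 continue | (k=6,j=4): S=180.0768, (K−S)⁺=0.0000, hold=0.0000 ⇒ V=0.0000 continue | (k=6,j=5): S=203.8193, (K−S)⁺=0.0000, hold=0.0000 ⇒ V=0.0000 continue | (k=6,j=6): S=230.6922, (K−S)⁺=0.0000, hold=0.0000 ⇒ V=0.0000 continue  boundary S*=124.1924
step 5: (k=5,j=0): S=116.7350, (K−S)⁺=31.8350, hold=31.6716 ⇒ V=31.8350 exercise | (k=5,j=1): S=132.1262, (K−S)⁺=16.4438, hold=17.4210 ⇒ V=17.4210 continue | (k=5,j=2): S=149.5465, (K−S)⁺=0.0000, hold=6.2310 ⇒ V=6.2310 continue | (k=5,j=3): S=169.2638, (K−S)⁺=0.0000, hold=1.0371 ⇒ V=1.0371 continue | (k=5,j=4): S=191.5806, (K−S)⁺=0.0000, hold=0.0000 ⇒ V=0.0000 continue | (k=5,j=5): S=216.8399, (K−S)⁺=0.0000, hold=0.0000 ⇒ V=0.0000 continue  boundary S*=116.7350
step 4: (k=4,j=0): S=124.1924, (K−S)⁺=24.3776, hold=24.6959 ⇒ V=24.6959 continue | (k=4,j=1): S=140.5667, (K−S)⁺=8.0033, hold=11.8867 ⇒ V=11.8867 continue | (k=4,j=2): S=159.1000, (K−S)⁺=0.0000, hold=3.6643 ⇒ V=3.6643 continue | (k=4,j=3): S=180.0768, (K−S)⁺=0.0000, hold=0.5248 ⇒ V=0.5248 continue | (k=4,j=4): S=203.8193, (K−S)⁺=0.0000, hold=0.0000 ⇒ V=0.0000 continue  boundary S*=-
step 3: (k=3,j=0): S=132.1262, (K−S)⁺=16.4438, hold=18.3556 ⇒ V=18.3556 continue | (k=3,j=1): S=149.5465, (K−S)⁺=0.0000, hold=7.8211 ⇒ V=7.8211 continue | (k=3,j=2): S=169.2638, (K−S)⁺=0.0000, hold=2.1129 ⇒ V=2.1129 continue | (k=3,j=3): S=191.5806, (K−S)⁺=0.0000, hold=0.2656 ⇒ V=0.2656 continue  boundary S*=-
step 2: (k=2,j=0): S=140.5667, (K−S)⁺=8.0033, hold=13.1434 ⇒ V=13.1434 continue | (k=2,j=1): S=159.1000, (K−S)⁺=0.0000, hold=4.9992 ⇒ V=4.9992 continue | (k=2,j=2): S=180.0768, (K−S)⁺=0.0000, hold=1.2001 ⇒ V=1.2001 continue  boundary S*=-
step 1: (k=1,j=0): S=149.5465, (K−S)⁺=0.0000, hold=9.1150 ⇒ V=9.1150 continue | (k=1,j=1): S=169.2638, (K−S)⁺=0.0000, hold=3.1213 ⇒ V=3.1213 continue  boundary S*=-
step 0: (k=0,j=0): S=159.1000, (K−S)⁺=0.0000, hold=6.1509 ⇒ V=6.1509 continue  boundary S*=-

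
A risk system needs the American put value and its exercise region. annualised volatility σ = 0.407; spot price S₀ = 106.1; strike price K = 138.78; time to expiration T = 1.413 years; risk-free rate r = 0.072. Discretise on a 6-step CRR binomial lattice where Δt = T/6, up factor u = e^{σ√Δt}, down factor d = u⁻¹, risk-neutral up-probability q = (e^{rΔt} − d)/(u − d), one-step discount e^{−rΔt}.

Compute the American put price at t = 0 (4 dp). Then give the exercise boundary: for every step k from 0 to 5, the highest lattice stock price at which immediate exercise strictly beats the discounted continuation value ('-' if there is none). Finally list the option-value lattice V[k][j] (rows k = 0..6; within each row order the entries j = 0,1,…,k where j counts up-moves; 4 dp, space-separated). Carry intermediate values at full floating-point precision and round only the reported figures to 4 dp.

price = 37.2552
boundary = - 87.0839 71.4760 87.0839 71.4760 87.0839
tree:
37.2552
51.6961 23.7414
67.3040 35.7618 12.2410
80.1145 51.6961 20.6652 4.0288
90.6291 67.3040 33.6254 8.0949 0.0000
99.2591 80.1145 51.6961 16.2647 0.0000 0.0000
106.3423 90.6291 67.3040 32.6800 0.0000 0.0000 0.0000

Δt=0.23550  u=1.21837  d=0.82077  q=0.49379  discount=0.98319
step 6 (expiry): payoffs max(K−S,0) = 106.3423 90.6291 67.3040 32.6800 0.0000 0.0000 0.0000
step 5: (k=5,j=0): S=39.5209, (K−S)⁺=99.2591, hold=96.9258 ⇒ V=99.2591 exercise | (k=5,j=1): S=58.6655, (K−S)⁺=80.1145, hold=77.7812 ⇒ V=80.1145 exercise | (k=5,j=2): S=87.0839, (K−S)⁺=51.6961, hold=49.3628 ⇒ V=51.6961 exercise | (k=5,j=3): S=129.2686, (K−S)⁺=9.5114, hold=16.2647 ⇒ V=16.2647 continue | (k=5,j=4): S=191.8882, (K−S)⁺=0.0000, hold=0.0000 ⇒ V=0.0000 continue | (k=5,j=5): S=284.8418, (K−S)⁺=0.0000, hold=0.0000 ⇒ V=0.0000 continue  boundary S*=87.0839
step 4: (k=4,j=0): S=48.1509, (K−S)⁺=90.6291, hold=88.2957 ⇒ V=90.6291 exercise | (k=4,j=1): S=71.4760, (K−S)⁺=67.3040, hold=64.9707 ⇒ V=67.3040 exercise | (k=4,j=2): S=106.1000, (K−S)⁺=32.6800, hold=33.6254 ⇒ V=33.6254 continue | (k=4,j=3): S=157.4964, (K−S)⁺=0.0000, hold=8.0949 ⇒ V=8.0949 continue | (k=4,j=4): S=233.7900, (K−S)⁺=0.0000, hold=0.0000 ⇒ V=0.0000 continue  boundary S*=71.4760
step 3: (k=3,j=0): S=58.6655, (K−S)⁺=80.1145, hold=77.7812 ⇒ V=80.1145 exercise | (k=3,j=1): S=87.0839, (K−S)⁺=51.6961, hold=49.8218 ⇒ V=51.6961 exercise | (k=3,j=2): S=129.2686, (K−S)⁺=9.5114, hold=20.6652 ⇒ V=20.6652 continue | (k=3,j=3): S=191.8882, (K−S)⁺=0.0000, hold=4.0288 ⇒ V=4.0288 continue  boundary S*=87.0839
step 2: (k=2,j=0): S=71.4760, (K−S)⁺=67.3040, hold=64.9707 ⇒ V=67.3040 exercise | (k=2,j=1): S=106.1000, (K−S)⁺=32.6800, hold=35.7618 ⇒ V=35.7618 continue | (k=2,j=2): S=157.4964, (K−S)⁺=0.0000, hold=12.2410 ⇒ V=12.2410 continue  boundary S*=71.4760
step 1: (k=1,j=0): S=87.0839, (K−S)⁺=51.6961, hold=50.8590 ⇒ V=51.6961 exercise | (k=1,j=1): S=129.2686, (K−S)⁺=9.5114, hold=23.7414 ⇒ V=23.7414 continue  boundary S*=87.0839
step 0: (k=0,j=0): S=106.1000, (K−S)⁺=32.6800, hold=37.2552 ⇒ V=37.2552 continue  boundary S*=-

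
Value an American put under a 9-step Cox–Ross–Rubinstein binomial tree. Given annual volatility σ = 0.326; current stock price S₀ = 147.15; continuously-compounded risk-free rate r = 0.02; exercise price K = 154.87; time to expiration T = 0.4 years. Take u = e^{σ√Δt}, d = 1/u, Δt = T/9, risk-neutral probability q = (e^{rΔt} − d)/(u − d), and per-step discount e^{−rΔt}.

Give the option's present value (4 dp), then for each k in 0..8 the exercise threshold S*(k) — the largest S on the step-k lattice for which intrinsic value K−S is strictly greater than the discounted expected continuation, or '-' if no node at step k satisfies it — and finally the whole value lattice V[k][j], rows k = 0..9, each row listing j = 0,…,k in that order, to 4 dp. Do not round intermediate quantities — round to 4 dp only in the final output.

Δt=0.04444  u=1.07114  d=0.93358  q=0.48929  discount=0.99911
step 9 (expiry): payoffs max(K−S,0) = 75.5959 63.9150 50.5129 35.1361 17.4935 0.0000 0.0000 0.0000 0.0000 0.0000
step 8: (k=8,j=0): S=84.9139, (K−S)⁺=69.9561, hold=69.8185 ⇒ V=69.9561 exercise | (k=8,j=1): S=97.4258, (K−S)⁺=57.4442, hold=57.3066 ⇒ V=57.4442 exercise | (k=8,j=2): S=111.7814, (K−S)⁺=43.0886, hold=42.9510 ⇒ V=43.0886 exercise | (k=8,j=3): S=128.2522, (K−S)⁺=26.6178, hold=26.4802 ⇒ V=26.6178 exercise | (k=8,j=4): S=147.1500, (K−S)⁺=7.7200, hold=8.9262 ⇒ V=8.9262 continue | (k=8,j=5): S=168.8323, (K−S)⁺=0.0000, hold=0.0000 ⇒ V=0.0000 continue | (k=8,j=6): S=193.7095, (K−S)⁺=0.0000, hold=0.0000 ⇒ V=0.0000 continue | (k=8,j=7): S=222.2524, (K−S)⁺=0.0000, hold=0.0000 ⇒ V=0.0000 continue | (k=8,j=8): S=255.0009, (K−S)⁺=0.0000, hold=0.0000 ⇒ V=0.0000 continue  boundary S*=128.2522
step 7: (k=7,j=0): S=90.9550, (K−S)⁺=63.9150, hold=63.7774 ⇒ V=63.9150 exercise | (k=7,j=1): S=104.3571, (K−S)⁺=50.5129, hold=50.3753 ⇒ V=50.5129 exercise | (k=7,j=2): S=119.7339, (K−S)⁺=35.1361, hold=34.9985 ⇒ V=35.1361 exercise | (k=7,j=3): S=137.3765, (K−S)⁺=17.4935, hold=17.9455 ⇒ V=17.9455 continue | (k=7,j=4): S=157.6188, (K−S)⁺=0.0000, hold=4.5546 ⇒ V=4.5546 continue | (k=7,j=5): S=180.8437, (K−S)⁺=0.0000, hold=0.0000 ⇒ V=0.0000 continue | (k=7,j=6): S=207.4907, (K−S)⁺=0.0000, hold=0.0000 ⇒ V=0.0000 continue | (k=7,j=7): S=238.0642, (K−S)⁺=0.0000, hold=0.0000 ⇒ V=0.0000 continue  boundary S*=119.7339
step 6: (k=6,j=0): S=97.4258, (K−S)⁺=57.4442, hold=57.3066 ⇒ V=57.4442 exercise | (k=6,j=1): S=111.7814, (K−S)⁺=43.0886, hold=42.9510 ⇒ V=43.0886 exercise | (k=6,j=2): S=128.2522, (K−S)⁺=26.6178, hold=26.7012 ⇒ V=26.7012 continue | (k=6,j=3): S=147.1500, (K−S)⁺=7.7200, hold=11.3834 ⇒ V=11.3834 continue | (k=6,j=4): S=168.8323, (K−S)⁺=0.0000, hold=2.3240 ⇒ V=2.3240 continue | (k=6,j=5): S=193.7095, (K−S)⁺=0.0000, hold=0.0000 ⇒ V=0.0000 continue | (k=6,j=6): S=222.2524, (K−S)⁺=0.0000, hold=0.0000 ⇒ V=0.0000 continue  boundary S*=111.7814
step 5: (k=5,j=0): S=104.3571, (K−S)⁺=50.5129, hold=50.3753 ⇒ V=50.5129 exercise | (k=5,j=1): S=119.7339, (K−S)⁺=35.1361, hold=35.0392 ⇒ V=35.1361 exercise | (k=5,j=2): S=137.3765, (K−S)⁺=17.4935, hold=19.1893 ⇒ V=19.1893 continue | (k=5,j=3): S=157.6188, (K−S)⁺=0.0000, hold=6.9445 ⇒ V=6.9445 continue | (k=5,j=4): S=180.8437, (K−S)⁺=0.0000, hold=1.1859 ⇒ V=1.1859 continue | (k=5,j=5): S=207.4907, (K−S)⁺=0.0000, hold=0.0000 ⇒ V=0.0000 continue  boundary S*=119.7339
step 4: (k=4,j=0): S=111.7814, (K−S)⁺=43.0886, hold=42.9510 ⇒ V=43.0886 exercise | (k=4,j=1): S=128.2522, (K−S)⁺=26.6178, hold=27.3092 ⇒ V=27.3092 continue | (k=4,j=2): S=147.1500, (K−S)⁺=7.7200, hold=13.1863 ⇒ V=13.1863 continue | (k=4,j=3): S=168.8323, (K−S)⁺=0.0000, hold=4.1232 ⇒ V=4.1232 continue | (k=4,j=4): S=193.7095, (K−S)⁺=0.0000, hold=0.6051 ⇒ V=0.6051 continue  boundary S*=111.7814
step 3: (k=3,j=0): S=119.7339, (K−S)⁺=35.1361, hold=35.3365 ⇒ V=35.3365 continue | (k=3,j=1): S=137.3765, (K−S)⁺=17.4935, hold=20.3809 ⇒ V=20.3809 continue | (k=3,j=2): S=157.6188, (K−S)⁺=0.0000, hold=8.7441 ⇒ V=8.7441 continue | (k=3,j=3): S=180.8437, (K−S)⁺=0.0000, hold=2.3997 ⇒ V=2.3997 continue  boundary S*=-
step 2: (k=2,j=0): S=128.2522, (K−S)⁺=26.6178, hold=27.9940 ⇒ V=27.9940 continue | (k=2,j=1): S=147.1500, (K−S)⁺=7.7200, hold=14.6741 ⇒ V=14.6741 continue | (k=2,j=2): S=168.8323, (K−S)⁺=0.0000, hold=5.6348 ⇒ V=5.6348 continue  boundary S*=-
step 1: (k=1,j=0): S=137.3765, (K−S)⁺=17.4935, hold=21.4576 ⇒ V=21.4576 continue | (k=1,j=1): S=157.6188, (K−S)⁺=0.0000, hold=10.2421 ⇒ V=10.2421 continue  boundary S*=-
step 0: (k=0,j=0): S=147.1500, (K−S)⁺=7.7200, hold=15.9558 ⇒ V=15.9558 continue  boundary S*=-

price = 15.9558
boundary = - - - - 111.7814 119.7339 111.7814 119.7339 128.2522
tree:
15.9558
21.4576 10.2421
27.9940 14.6741 5.6348
35.3365 20.3809 8.7441 2.3997
43.0886 27.3092 13.1863 4.1232 0.6051
50.5129 35.1361 19.1893 6.9445 1.1859 0.0000
57.4442 43.0886 26.7012 11.3834 2.3240 0.0000 0.0000
63.9150 50.5129 35.1361 17.9455 4.5546 0.0000 0.0000 0.0000
69.9561 57.4442 43.0886 26.6178 8.9262 0.0000 0.0000 0.0000 0.0000
75.5959 63.9150 50.5129 35.1361 17.4935 0.0000 0.0000 0.0000 0.0000 0.0000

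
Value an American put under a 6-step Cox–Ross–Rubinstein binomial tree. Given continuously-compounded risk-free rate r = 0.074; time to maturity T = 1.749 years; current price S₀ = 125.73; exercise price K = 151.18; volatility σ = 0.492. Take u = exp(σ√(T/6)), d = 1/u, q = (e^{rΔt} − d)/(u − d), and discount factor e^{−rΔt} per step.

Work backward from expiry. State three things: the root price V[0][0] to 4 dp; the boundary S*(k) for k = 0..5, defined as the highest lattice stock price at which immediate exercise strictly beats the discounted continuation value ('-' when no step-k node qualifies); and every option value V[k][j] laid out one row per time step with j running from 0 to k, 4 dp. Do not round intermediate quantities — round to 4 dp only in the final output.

price = 41.3469
boundary = - - 73.9115 56.6693 73.9115 96.3996
tree:
41.3469
57.4957 25.3655
77.2685 38.2435 12.2715
94.5107 55.6403 20.7376 3.4609
107.7305 77.2685 34.2484 6.7301 0.0000
117.8664 94.5107 54.7804 13.0875 0.0000 0.0000
125.6378 107.7305 77.2685 25.4500 0.0000 0.0000 0.0000

params: Δt=0.29150 u=1.30426 d=0.76672 q=0.47454 e^(-rΔt)=0.97866
t_6 payoffs: 125.6378 107.7305 77.2685 25.4500 0.0000 0.0000 0.0000
t_5: node(5,0) S=33.3136 payoff=117.8664 vs cont=114.6403 → 117.8664 [stop]  node(5,1) S=56.6693 payoff=94.5107 vs cont=91.2845 → 94.5107 [stop]  node(5,2) S=96.3996 payoff=54.7804 vs cont=51.5542 → 54.7804 [stop]  node(5,3) S=163.9844 payoff=0.0000 vs cont=13.0875 → 13.0875 [wait]  node(5,4) S=278.9521 payoff=0.0000 vs cont=0.0000 → 0.0000 [wait]  node(5,5) S=474.5225 payoff=0.0000 vs cont=0.0000 → 0.0000 [wait]  ⇒ S*(5)=96.3996
t_4: node(4,0) S=43.4495 payoff=107.7305 vs cont=104.5043 → 107.7305 [stop]  node(4,1) S=73.9115 payoff=77.2685 vs cont=74.0424 → 77.2685 [stop]  node(4,2) S=125.7300 payoff=25.4500 vs cont=34.2484 → 34.2484 [wait]  node(4,3) S=213.8780 payoff=0.0000 vs cont=6.7301 → 6.7301 [wait]  node(4,4) S=363.8256 payoff=0.0000 vs cont=0.0000 → 0.0000 [wait]  ⇒ S*(4)=73.9115
t_3: node(3,0) S=56.6693 payoff=94.5107 vs cont=91.2845 → 94.5107 [stop]  node(3,1) S=96.3996 payoff=54.7804 vs cont=55.6403 → 55.6403 [wait]  node(3,2) S=163.9844 payoff=0.0000 vs cont=20.7376 → 20.7376 [wait]  node(3,3) S=278.9521 payoff=0.0000 vs cont=3.4609 → 3.4609 [wait]  ⇒ S*(3)=56.6693
t_2: node(2,0) S=73.9115 payoff=77.2685 vs cont=74.4417 → 77.2685 [stop]  node(2,1) S=125.7300 payoff=25.4500 vs cont=38.2435 → 38.2435 [wait]  node(2,2) S=213.8780 payoff=0.0000 vs cont=12.2715 → 12.2715 [wait]  ⇒ S*(2)=73.9115
t_1: node(1,0) S=96.3996 payoff=54.7804 vs cont=57.4957 → 57.4957 [wait]  node(1,1) S=163.9844 payoff=0.0000 vs cont=25.3655 → 25.3655 [wait]  ⇒ S*(1)=-
t_0: node(0,0) S=125.7300 payoff=25.4500 vs cont=41.3469 → 41.3469 [wait]  ⇒ S*(0)=-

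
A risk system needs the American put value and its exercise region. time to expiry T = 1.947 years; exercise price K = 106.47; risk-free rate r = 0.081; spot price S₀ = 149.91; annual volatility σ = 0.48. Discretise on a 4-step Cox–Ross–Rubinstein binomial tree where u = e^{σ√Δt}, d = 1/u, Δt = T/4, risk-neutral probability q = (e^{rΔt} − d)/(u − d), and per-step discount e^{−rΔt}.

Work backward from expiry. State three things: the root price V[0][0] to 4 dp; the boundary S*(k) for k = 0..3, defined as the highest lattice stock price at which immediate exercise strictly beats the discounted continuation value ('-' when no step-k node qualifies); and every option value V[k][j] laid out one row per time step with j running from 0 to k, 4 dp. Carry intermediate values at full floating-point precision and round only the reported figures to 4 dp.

price = 11.8129
boundary = - - - 54.8929
tree:
11.8129
19.9960 3.8021
32.8381 7.5476 0.0000
51.5771 14.9826 0.0000 0.0000
67.1985 29.7419 0.0000 0.0000 0.0000

Δt=0.48675  u=1.39778  d=0.71542  q=0.47599  discount=0.96134
step 4 (expiry): payoffs max(K−S,0) = 67.1985 29.7419 0.0000 0.0000 0.0000
step 3: (k=3,j=0): S=54.8929, (K−S)⁺=51.5771, hold=47.4610 ⇒ V=51.5771 exercise | (k=3,j=1): S=107.2488, (K−S)⁺=0.0000, hold=14.9826 ⇒ V=14.9826 continue | (k=3,j=2): S=209.5409, (K−S)⁺=0.0000, hold=0.0000 ⇒ V=0.0000 continue | (k=3,j=3): S=409.3976, (K−S)⁺=0.0000, hold=0.0000 ⇒ V=0.0000 continue  boundary S*=54.8929
step 2: (k=2,j=0): S=76.7281, (K−S)⁺=29.7419, hold=32.8381 ⇒ V=32.8381 continue | (k=2,j=1): S=149.9100, (K−S)⁺=0.0000, hold=7.5476 ⇒ V=7.5476 continue | (k=2,j=2): S=292.8917, (K−S)⁺=0.0000, hold=0.0000 ⇒ V=0.0000 continue  boundary S*=-
step 1: (k=1,j=0): S=107.2488, (K−S)⁺=0.0000, hold=19.9960 ⇒ V=19.9960 continue | (k=1,j=1): S=209.5409, (K−S)⁺=0.0000, hold=3.8021 ⇒ V=3.8021 continue  boundary S*=-
step 0: (k=0,j=0): S=149.9100, (K−S)⁺=0.0000, hold=11.8129 ⇒ V=11.8129 continue  boundary S*=-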